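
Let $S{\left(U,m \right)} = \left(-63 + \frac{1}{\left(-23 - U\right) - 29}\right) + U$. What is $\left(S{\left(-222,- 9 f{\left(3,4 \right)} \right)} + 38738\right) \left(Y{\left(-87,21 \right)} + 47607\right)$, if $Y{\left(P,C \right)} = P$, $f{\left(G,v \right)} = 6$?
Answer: $\frac{31063876272}{17} \approx 1.8273 \cdot 10^{9}$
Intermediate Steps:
$S{\left(U,m \right)} = -63 + U + \frac{1}{-52 - U}$ ($S{\left(U,m \right)} = \left(-63 + \frac{1}{-52 - U}\right) + U = -63 + U + \frac{1}{-52 - U}$)
$\left(S{\left(-222,- 9 f{\left(3,4 \right)} \right)} + 38738\right) \left(Y{\left(-87,21 \right)} + 47607\right) = \left(\frac{-3277 + \left(-222\right)^{2} - -2442}{52 - 222} + 38738\right) \left(-87 + 47607\right) = \left(\frac{-3277 + 49284 + 2442}{-170} + 38738\right) 47520 = \left(\left(- \frac{1}{170}\right) 48449 + 38738\right) 47520 = \left(- \frac{48449}{170} + 38738\right) 47520 = \frac{6537011}{170} \cdot 47520 = \frac{31063876272}{17}$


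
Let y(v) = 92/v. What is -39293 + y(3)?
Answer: -117787/3 ≈ -39262.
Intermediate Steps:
-39293 + y(3) = -39293 + 92/3 = -117787/3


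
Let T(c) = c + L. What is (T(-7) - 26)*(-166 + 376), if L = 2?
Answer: -6510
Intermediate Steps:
T(c) = 2 + c (T(c) = c + 2 = 2 + c)
(T(-7) - 26)*(-166 + 376) = ((2 - 7) - 26)*(-166 + 376) = (-5 - 26)*210 = -31*210 = -6510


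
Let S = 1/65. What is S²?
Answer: 1/4225 ≈ 0.00023669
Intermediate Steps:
S = 1/65 ≈ 0.015385
S² = (1/65)² = 1/4225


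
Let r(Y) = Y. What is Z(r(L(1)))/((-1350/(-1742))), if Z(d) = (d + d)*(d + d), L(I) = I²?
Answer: 3484/675 ≈ 5.1615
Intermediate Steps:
Z(d) = 4*d² (Z(d) = (2*d)*(2*d) = 4*d²)
Z(r(L(1)))/((-1350/(-1742))) = (4*(1²)²)/((-1350/(-1742))) = (4*1²)/((-1350*(-1/1742))) = (4*1)/(675/871) = 4*(871/675) = 3484/675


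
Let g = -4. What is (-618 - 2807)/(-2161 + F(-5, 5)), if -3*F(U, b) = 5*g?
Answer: 10275/6463 ≈ 1.5898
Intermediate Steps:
F(U, b) = 20/3 (F(U, b) = -5*(-4)/3 = -⅓*(-20) = 20/3)
(-618 - 2807)/(-2161 + F(-5, 5)) = (-618 - 2807)/(-2161 + 20/3) = -3425/(-6463/3) = -3425*(-3/6463) = 10275/6463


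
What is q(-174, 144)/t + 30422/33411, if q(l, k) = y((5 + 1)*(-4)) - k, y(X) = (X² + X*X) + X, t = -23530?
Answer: 48782374/56154345 ≈ 0.86872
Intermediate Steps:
y(X) = X + 2*X² (y(X) = (X² + X²) + X = 2*X² + X = X + 2*X²)
q(l, k) = 1128 - k (q(l, k) = ((5 + 1)*(-4))*(1 + 2*((5 + 1)*(-4))) - k = (6*(-4))*(1 + 2*(6*(-4))) - k = -24*(1 + 2*(-24)) - k = -24*(1 - 48) - k = -24*(-47) - k = 1128 - k)
q(-174, 144)/t + 30422/33411 = (1128 - 1*144)/(-23530) + 30422/33411 = (1128 - 144)*(-1/23530) + 30422*(1/33411) = 984*(-1/23530) + 4346/4773 = -492/11765 + 4346/4773 = 48782374/56154345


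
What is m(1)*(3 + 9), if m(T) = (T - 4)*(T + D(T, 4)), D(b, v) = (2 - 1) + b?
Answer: -108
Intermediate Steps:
D(b, v) = 1 + b
m(T) = (1 + 2*T)*(-4 + T) (m(T) = (T - 4)*(T + (1 + T)) = (-4 + T)*(1 + 2*T) = (1 + 2*T)*(-4 + T))
m(1)*(3 + 9) = (-4 - 7*1 + 2*1**2)*(3 + 9) = (-4 - 7 + 2*1)*12 = (-4 - 7 + 2)*12 = -9*12 = -108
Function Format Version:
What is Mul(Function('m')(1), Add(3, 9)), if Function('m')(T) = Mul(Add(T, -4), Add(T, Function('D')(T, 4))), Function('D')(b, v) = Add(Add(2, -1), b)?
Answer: -108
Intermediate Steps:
Function('D')(b, v) = Add(1, b)
Function('m')(T) = Mul(Add(1, Mul(2, T)), Add(-4, T)) (Function('m')(T) = Mul(Add(T, -4), Add(T, Add(1, T))) = Mul(Add(-4, T), Add(1, Mul(2, T))) = Mul(Add(1, Mul(2, T)), Add(-4, T)))
Mul(Function('m')(1), Add(3, 9)) = Mul(Add(-4, Mul(-7, 1), Mul(2, Pow(1, 2))), Add(3, 9)) = Mul(Add(-4, -7, Mul(2, 1)), 12) = Mul(Add(-4, -7, 2), 12) = Mul(-9, 12) = -108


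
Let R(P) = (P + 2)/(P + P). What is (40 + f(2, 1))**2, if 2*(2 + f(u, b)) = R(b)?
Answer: 24025/16 ≈ 1501.6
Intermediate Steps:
R(P) = (2 + P)/(2*P) (R(P) = (2 + P)/((2*P)) = (2 + P)*(1/(2*P)) = (2 + P)/(2*P))
f(u, b) = -2 + (2 + b)/(4*b) (f(u, b) = -2 + ((2 + b)/(2*b))/2 = -2 + (2 + b)/(4*b))
(40 + f(2, 1))**2 = (40 + (1/4)*(2 - 7*1)/1)**2 = (40 + (1/4)*1*(2 - 7))**2 = (40 + (1/4)*1*(-5))**2 = (40 - 5/4)**2 = (155/4)**2 = 24025/16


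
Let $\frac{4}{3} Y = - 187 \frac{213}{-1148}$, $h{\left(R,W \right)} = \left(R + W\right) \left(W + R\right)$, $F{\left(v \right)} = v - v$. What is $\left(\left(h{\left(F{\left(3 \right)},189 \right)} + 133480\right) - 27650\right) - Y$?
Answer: $\frac{649882699}{4592} \approx 1.4153 \cdot 10^{5}$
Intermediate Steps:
$F{\left(v \right)} = 0$
$h{\left(R,W \right)} = \left(R + W\right)^{2}$ ($h{\left(R,W \right)} = \left(R + W\right) \left(R + W\right) = \left(R + W\right)^{2}$)
$Y = \frac{119493}{4592}$ ($Y = \frac{3 \left(- 187 \frac{213}{-1148}\right)}{4} = \frac{3 \left(- 187 \cdot 213 \left(- \frac{1}{1148}\right)\right)}{4} = \frac{3 \left(\left(-187\right) \left(- \frac{213}{1148}\right)\right)}{4} = \frac{3}{4} \cdot \frac{39831}{1148} = \frac{119493}{4592} \approx 26.022$)
$\left(\left(h{\left(F{\left(3 \right)},189 \right)} + 133480\right) - 27650\right) - Y = \left(\left(\left(0 + 189\right)^{2} + 133480\right) - 27650\right) - \frac{119493}{4592} = \left(\left(189^{2} + 133480\right) - 27650\right) - \frac{119493}{4592} = \left(\left(35721 + 133480\right) - 27650\right) - \frac{119493}{4592} = \left(169201 - 27650\right) - \frac{119493}{4592} = 141551 - \frac{119493}{4592} = \frac{649882699}{4592}$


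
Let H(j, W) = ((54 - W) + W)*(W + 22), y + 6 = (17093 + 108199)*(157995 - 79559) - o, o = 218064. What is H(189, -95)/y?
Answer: -657/1637864207 ≈ -4.0113e-7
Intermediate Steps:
y = 9827185242 (y = -6 + ((17093 + 108199)*(157995 - 79559) - 1*218064) = -6 + (125292*78436 - 218064) = -6 + (9827403312 - 218064) = -6 + 9827185248 = 9827185242)
H(j, W) = 1188 + 54*W (H(j, W) = 54*(22 + W) = 1188 + 54*W)
H(189, -95)/y = (1188 + 54*(-95))/9827185242 = (1188 - 5130)*(1/9827185242) = -3942*1/9827185242 = -657/1637864207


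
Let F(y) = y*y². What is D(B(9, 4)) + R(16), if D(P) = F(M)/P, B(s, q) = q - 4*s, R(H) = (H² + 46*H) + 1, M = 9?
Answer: 31047/32 ≈ 970.22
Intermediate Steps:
R(H) = 1 + H² + 46*H
F(y) = y³
D(P) = 729/P (D(P) = 9³/P = 729/P)
D(B(9, 4)) + R(16) = 729/(4 - 4*9) + (1 + 16² + 46*16) = 729/(4 - 36) + (1 + 256 + 736) = 729/(-32) + 993 = 729*(-1/32) + 993 = -729/32 + 993 = 31047/32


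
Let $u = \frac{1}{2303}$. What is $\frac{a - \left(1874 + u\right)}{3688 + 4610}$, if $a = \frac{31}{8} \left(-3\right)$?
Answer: $- \frac{34740763}{152882352} \approx -0.22724$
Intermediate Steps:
$a = - \frac{93}{8}$ ($a = 31 \cdot \frac{1}{8} \left(-3\right) = \frac{31}{8} \left(-3\right) = - \frac{93}{8} \approx -11.625$)
$u = \frac{1}{2303} \approx 0.00043422$
$\frac{a - \left(1874 + u\right)}{3688 + 4610} = \frac{- \frac{93}{8} - \frac{4315823}{2303}}{3688 + 4610} = \frac{- \frac{93}{8} - \frac{4315823}{2303}}{8298} = \left(- \frac{93}{8} - \frac{4315823}{2303}\right) \frac{1}{8298} = \left(- \frac{34740763}{18424}\right) \frac{1}{8298} = - \frac{34740763}{152882352}$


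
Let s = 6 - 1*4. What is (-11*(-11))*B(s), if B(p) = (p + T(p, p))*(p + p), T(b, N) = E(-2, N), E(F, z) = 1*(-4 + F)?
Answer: -1936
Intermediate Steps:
s = 2 (s = 6 - 4 = 2)
E(F, z) = -4 + F
T(b, N) = -6 (T(b, N) = -4 - 2 = -6)
B(p) = 2*p*(-6 + p) (B(p) = (p - 6)*(p + p) = (-6 + p)*(2*p) = 2*p*(-6 + p))
(-11*(-11))*B(s) = (-11*(-11))*(2*2*(-6 + 2)) = 121*(2*2*(-4)) = 121*(-16) = -1936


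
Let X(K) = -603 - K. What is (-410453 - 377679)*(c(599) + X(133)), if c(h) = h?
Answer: 107974084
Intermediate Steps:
(-410453 - 377679)*(c(599) + X(133)) = (-410453 - 377679)*(599 + (-603 - 1*133)) = -788132*(599 + (-603 - 133)) = -788132*(599 - 736) = -788132*(-137) = 107974084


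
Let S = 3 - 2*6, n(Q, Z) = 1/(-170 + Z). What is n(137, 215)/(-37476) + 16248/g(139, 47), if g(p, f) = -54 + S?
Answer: -3044550247/11804940 ≈ -257.90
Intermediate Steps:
S = -9 (S = 3 - 12 = -9)
g(p, f) = -63 (g(p, f) = -54 - 9 = -63)
n(137, 215)/(-37476) + 16248/g(139, 47) = 1/((-170 + 215)*(-37476)) + 16248/(-63) = -1/37476/45 + 16248*(-1/63) = (1/45)*(-1/37476) - 5416/21 = -1/1686420 - 5416/21 = -3044550247/11804940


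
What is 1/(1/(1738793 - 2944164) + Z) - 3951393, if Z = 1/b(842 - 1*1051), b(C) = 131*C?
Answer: -4904081573359/1232750 ≈ -3.9782e+6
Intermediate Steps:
Z = -1/27379 (Z = 1/(131*(842 - 1*1051)) = 1/(131*(842 - 1051)) = 1/(131*(-209)) = 1/(-27379) = -1/27379 ≈ -3.6524e-5)
1/(1/(1738793 - 2944164) + Z) - 3951393 = 1/(1/(1738793 - 2944164) - 1/27379) - 3951393 = 1/(1/(-1205371) - 1/27379) - 3951393 = 1/(-1/1205371 - 1/27379) - 3951393 = 1/(-1232750/33001852609) - 3951393 = -33001852609/1232750 - 3951393 = -4904081573359/1232750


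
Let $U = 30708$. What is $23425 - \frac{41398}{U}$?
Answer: $\frac{359646751}{15354} \approx 23424.0$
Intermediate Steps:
$23425 - \frac{41398}{U} = 23425 - \frac{41398}{30708} = 23425 - \frac{20699}{15354} = \frac{359646751}{15354}$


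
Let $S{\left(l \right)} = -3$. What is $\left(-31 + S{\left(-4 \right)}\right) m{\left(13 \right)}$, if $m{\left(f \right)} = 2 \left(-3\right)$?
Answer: $204$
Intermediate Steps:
$m{\left(f \right)} = -6$
$\left(-31 + S{\left(-4 \right)}\right) m{\left(13 \right)} = \left(-31 - 3\right) \left(-6\right) = \left(-34\right) \left(-6\right) = 204$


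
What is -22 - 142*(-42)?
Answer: 5942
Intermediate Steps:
-22 - 142*(-42) = -22 + 5964 = 5942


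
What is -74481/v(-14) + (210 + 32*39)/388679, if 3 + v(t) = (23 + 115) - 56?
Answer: -28949085417/30705641 ≈ -942.79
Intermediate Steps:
v(t) = 79 (v(t) = -3 + ((23 + 115) - 56) = -3 + (138 - 56) = -3 + 82 = 79)
-74481/v(-14) + (210 + 32*39)/388679 = -74481/79 + (210 + 32*39)/388679 = -74481*1/79 + (210 + 1248)*(1/388679) = -74481/79 + 1458*(1/388679) = -74481/79 + 1458/388679 = -28949085417/30705641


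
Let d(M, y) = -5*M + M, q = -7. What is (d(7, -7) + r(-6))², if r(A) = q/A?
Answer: 25921/36 ≈ 720.03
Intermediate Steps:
r(A) = -7/A
d(M, y) = -4*M
(d(7, -7) + r(-6))² = (-4*7 - 7/(-6))² = (-28 - 7*(-⅙))² = (-28 + 7/6)² = (-161/6)² = 25921/36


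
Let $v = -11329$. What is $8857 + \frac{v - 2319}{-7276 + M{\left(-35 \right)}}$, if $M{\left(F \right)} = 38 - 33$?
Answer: $\frac{64412895}{7271} \approx 8858.9$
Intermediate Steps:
$M{\left(F \right)} = 5$ ($M{\left(F \right)} = 38 - 33 = 5$)
$8857 + \frac{v - 2319}{-7276 + M{\left(-35 \right)}} = 8857 + \frac{-11329 - 2319}{-7276 + 5} = 8857 - \frac{13648}{-7271} = 8857 - - \frac{13648}{7271} = 8857 + \frac{13648}{7271} = \frac{64412895}{7271}$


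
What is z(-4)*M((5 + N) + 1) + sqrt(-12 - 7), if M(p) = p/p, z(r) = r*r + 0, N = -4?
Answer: 16 + I*sqrt(19) ≈ 16.0 + 4.3589*I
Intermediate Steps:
z(r) = r**2 (z(r) = r**2 + 0 = r**2)
M(p) = 1
z(-4)*M((5 + N) + 1) + sqrt(-12 - 7) = (-4)**2*1 + sqrt(-12 - 7) = 16*1 + sqrt(-19) = 16 + I*sqrt(19)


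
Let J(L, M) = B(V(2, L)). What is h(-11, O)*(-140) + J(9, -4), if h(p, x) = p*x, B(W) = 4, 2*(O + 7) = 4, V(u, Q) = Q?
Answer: -7696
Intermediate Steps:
O = -5 (O = -7 + (½)*4 = -7 + 2 = -5)
J(L, M) = 4
h(-11, O)*(-140) + J(9, -4) = -11*(-5)*(-140) + 4 = 55*(-140) + 4 = -7700 + 4 = -7696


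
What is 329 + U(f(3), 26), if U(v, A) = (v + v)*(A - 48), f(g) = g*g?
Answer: -67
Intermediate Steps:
f(g) = g**2
U(v, A) = 2*v*(-48 + A) (U(v, A) = (2*v)*(-48 + A) = 2*v*(-48 + A))
329 + U(f(3), 26) = 329 + 2*3**2*(-48 + 26) = 329 + 2*9*(-22) = 329 - 396 = -67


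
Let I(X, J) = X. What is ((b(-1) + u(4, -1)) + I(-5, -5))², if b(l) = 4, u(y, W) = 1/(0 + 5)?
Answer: 16/25 ≈ 0.64000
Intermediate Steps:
u(y, W) = ⅕ (u(y, W) = 1/5 = ⅕)
((b(-1) + u(4, -1)) + I(-5, -5))² = ((4 + ⅕) - 5)² = (21/5 - 5)² = (-⅘)² = 16/25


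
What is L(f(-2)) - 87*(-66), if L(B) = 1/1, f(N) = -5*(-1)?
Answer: 5743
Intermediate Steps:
f(N) = 5
L(B) = 1
L(f(-2)) - 87*(-66) = 1 - 87*(-66) = 1 + 5742 = 5743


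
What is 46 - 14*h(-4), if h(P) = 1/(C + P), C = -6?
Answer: 237/5 ≈ 47.400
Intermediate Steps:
h(P) = 1/(-6 + P)
46 - 14*h(-4) = 46 - 14/(-6 - 4) = 46 - 14/(-10) = 46 - 14*(-⅒) = 46 + 7/5 = 237/5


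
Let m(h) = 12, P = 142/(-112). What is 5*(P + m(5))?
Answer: 3005/56 ≈ 53.661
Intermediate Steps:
P = -71/56 (P = 142*(-1/112) = -71/56 ≈ -1.2679)
5*(P + m(5)) = 5*(-71/56 + 12) = 5*(601/56) = 3005/56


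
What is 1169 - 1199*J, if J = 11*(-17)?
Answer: 225382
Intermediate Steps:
J = -187
1169 - 1199*J = 1169 - 1199*(-187) = 1169 + 224213 = 225382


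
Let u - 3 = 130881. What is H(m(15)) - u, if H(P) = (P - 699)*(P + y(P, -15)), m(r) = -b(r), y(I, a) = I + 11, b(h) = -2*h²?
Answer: -357723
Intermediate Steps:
y(I, a) = 11 + I
u = 130884 (u = 3 + 130881 = 130884)
m(r) = 2*r² (m(r) = -(-2)*r² = 2*r²)
H(P) = (-699 + P)*(11 + 2*P) (H(P) = (P - 699)*(P + (11 + P)) = (-699 + P)*(11 + 2*P))
H(m(15)) - u = (-7689 - 2774*15² + 2*(2*15²)²) - 1*130884 = (-7689 - 2774*225 + 2*(2*225)²) - 130884 = (-7689 - 1387*450 + 2*450²) - 130884 = (-7689 - 624150 + 2*202500) - 130884 = (-7689 - 624150 + 405000) - 130884 = -226839 - 130884 = -357723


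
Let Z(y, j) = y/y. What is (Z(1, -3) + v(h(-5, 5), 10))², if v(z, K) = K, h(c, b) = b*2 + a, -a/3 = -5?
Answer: 121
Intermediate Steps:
a = 15 (a = -3*(-5) = 15)
h(c, b) = 15 + 2*b (h(c, b) = b*2 + 15 = 2*b + 15 = 15 + 2*b)
Z(y, j) = 1
(Z(1, -3) + v(h(-5, 5), 10))² = (1 + 10)² = 11² = 121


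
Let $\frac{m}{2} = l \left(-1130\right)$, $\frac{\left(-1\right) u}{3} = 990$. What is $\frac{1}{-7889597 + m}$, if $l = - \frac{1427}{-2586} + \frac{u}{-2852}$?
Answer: $- \frac{921909}{7276809918953} \approx -1.2669 \cdot 10^{-7}$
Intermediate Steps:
$u = -2970$ ($u = \left(-3\right) 990 = -2970$)
$l = \frac{1468778}{921909}$ ($l = - \frac{1427}{-2586} - \frac{2970}{-2852} = \left(-1427\right) \left(- \frac{1}{2586}\right) - - \frac{1485}{1426} = \frac{1427}{2586} + \frac{1485}{1426} = \frac{1468778}{921909} \approx 1.5932$)
$m = - \frac{3319438280}{921909}$ ($m = 2 \cdot \frac{1468778}{921909} \left(-1130\right) = 2 \left(- \frac{1659719140}{921909}\right) = - \frac{3319438280}{921909} \approx -3600.6$)
$\frac{1}{-7889597 + m} = \frac{1}{-7889597 - \frac{3319438280}{921909}} = \frac{1}{- \frac{7276809918953}{921909}} = - \frac{921909}{7276809918953}$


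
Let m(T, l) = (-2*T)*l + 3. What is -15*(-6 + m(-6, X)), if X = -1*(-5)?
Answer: -855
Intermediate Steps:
X = 5
m(T, l) = 3 - 2*T*l (m(T, l) = -2*T*l + 3 = 3 - 2*T*l)
-15*(-6 + m(-6, X)) = -15*(-6 + (3 - 2*(-6)*5)) = -15*(-6 + (3 + 60)) = -15*(-6 + 63) = -15*57 = -855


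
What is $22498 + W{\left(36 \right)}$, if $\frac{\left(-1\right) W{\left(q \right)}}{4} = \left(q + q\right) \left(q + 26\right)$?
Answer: $4642$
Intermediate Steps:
$W{\left(q \right)} = - 8 q \left(26 + q\right)$ ($W{\left(q \right)} = - 4 \left(q + q\right) \left(q + 26\right) = - 4 \cdot 2 q \left(26 + q\right) = - 8 q \left(26 + q\right)$)
$22498 + W{\left(36 \right)} = 22498 - 288 \left(26 + 36\right) = 22498 - 288 \cdot 62 = 22498 - 17856 = 4642$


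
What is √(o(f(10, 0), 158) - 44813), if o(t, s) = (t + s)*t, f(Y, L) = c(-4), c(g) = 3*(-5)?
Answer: I*√46958 ≈ 216.7*I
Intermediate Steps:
c(g) = -15
f(Y, L) = -15
o(t, s) = t*(s + t) (o(t, s) = (s + t)*t = t*(s + t))
√(o(f(10, 0), 158) - 44813) = √(-15*(158 - 15) - 44813) = √(-15*143 - 44813) = √(-2145 - 44813) = √(-46958) = I*√46958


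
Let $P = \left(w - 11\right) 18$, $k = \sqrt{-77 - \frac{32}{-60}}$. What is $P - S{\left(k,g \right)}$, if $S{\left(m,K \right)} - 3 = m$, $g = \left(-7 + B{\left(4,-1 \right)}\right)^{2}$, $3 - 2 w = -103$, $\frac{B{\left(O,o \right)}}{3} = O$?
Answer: $753 - \frac{i \sqrt{17205}}{15} \approx 753.0 - 8.7445 i$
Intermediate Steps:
$B{\left(O,o \right)} = 3 O$
$w = 53$ ($w = \frac{3}{2} - - \frac{103}{2} = \frac{3}{2} + \frac{103}{2} = 53$)
$g = 25$ ($g = \left(-7 + 3 \cdot 4\right)^{2} = \left(-7 + 12\right)^{2} = 5^{2} = 25$)
$k = \frac{i \sqrt{17205}}{15}$ ($k = \sqrt{-77 - - \frac{8}{15}} = \sqrt{-77 + \frac{8}{15}} = \sqrt{- \frac{1147}{15}} = \frac{i \sqrt{17205}}{15} \approx 8.7445 i$)
$S{\left(m,K \right)} = 3 + m$
$P = 756$ ($P = \left(53 - 11\right) 18 = 42 \cdot 18 = 756$)
$P - S{\left(k,g \right)} = 756 - \left(3 + \frac{i \sqrt{17205}}{15}\right) = 753 - \frac{i \sqrt{17205}}{15}$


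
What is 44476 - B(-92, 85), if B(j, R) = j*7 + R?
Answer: 45035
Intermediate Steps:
B(j, R) = R + 7*j (B(j, R) = 7*j + R = R + 7*j)
44476 - B(-92, 85) = 44476 - (85 + 7*(-92)) = 44476 - (85 - 644) = 44476 - 1*(-559) = 44476 + 559 = 45035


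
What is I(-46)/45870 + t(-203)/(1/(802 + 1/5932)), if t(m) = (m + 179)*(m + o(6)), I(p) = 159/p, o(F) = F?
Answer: 3955108441845601/1043053220 ≈ 3.7919e+6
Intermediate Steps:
t(m) = (6 + m)*(179 + m) (t(m) = (m + 179)*(m + 6) = (179 + m)*(6 + m) = (6 + m)*(179 + m))
I(-46)/45870 + t(-203)/(1/(802 + 1/5932)) = (159/(-46))/45870 + (1074 + (-203)² + 185*(-203))/(1/(802 + 1/5932)) = (159*(-1/46))*(1/45870) + (1074 + 41209 - 37555)/(1/(802 + 1/5932)) = -159/46*1/45870 + 4728/(1/(4757465/5932)) = -53/703340 + 4728/(5932/4757465) = -53/703340 + 4728*(4757465/5932) = -53/703340 + 5623323630/1483 = 3955108441845601/1043053220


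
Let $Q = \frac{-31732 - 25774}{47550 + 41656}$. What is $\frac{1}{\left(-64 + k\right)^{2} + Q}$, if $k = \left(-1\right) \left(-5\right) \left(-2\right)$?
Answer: $\frac{44603}{244217275} \approx 0.00018264$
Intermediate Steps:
$k = -10$ ($k = 5 \left(-2\right) = -10$)
$Q = - \frac{28753}{44603}$ ($Q = - \frac{57506}{89206} = \left(-57506\right) \frac{1}{89206} = - \frac{28753}{44603} \approx -0.64464$)
$\frac{1}{\left(-64 + k\right)^{2} + Q} = \frac{1}{\left(-64 - 10\right)^{2} - \frac{28753}{44603}} = \frac{1}{\left(-74\right)^{2} - \frac{28753}{44603}} = \frac{1}{5476 - \frac{28753}{44603}} = \frac{1}{\frac{244217275}{44603}} = \frac{44603}{244217275}$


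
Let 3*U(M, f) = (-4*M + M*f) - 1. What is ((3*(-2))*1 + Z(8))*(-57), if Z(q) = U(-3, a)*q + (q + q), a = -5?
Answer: -4522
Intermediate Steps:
U(M, f) = -⅓ - 4*M/3 + M*f/3 (U(M, f) = ((-4*M + M*f) - 1)/3 = (-1 - 4*M + M*f)/3 = -⅓ - 4*M/3 + M*f/3)
Z(q) = 32*q/3 (Z(q) = (-⅓ - 4/3*(-3) + (⅓)*(-3)*(-5))*q + (q + q) = (-⅓ + 4 + 5)*q + 2*q = 26*q/3 + 2*q = 32*q/3)
((3*(-2))*1 + Z(8))*(-57) = ((3*(-2))*1 + (32/3)*8)*(-57) = (-6*1 + 256/3)*(-57) = (-6 + 256/3)*(-57) = (238/3)*(-57) = -4522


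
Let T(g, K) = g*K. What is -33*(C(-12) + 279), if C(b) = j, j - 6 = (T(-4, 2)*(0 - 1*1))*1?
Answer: -9669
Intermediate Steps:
T(g, K) = K*g
j = 14 (j = 6 + ((2*(-4))*(0 - 1*1))*1 = 6 - 8*(0 - 1)*1 = 6 - 8*(-1)*1 = 6 + 8*1 = 6 + 8 = 14)
C(b) = 14
-33*(C(-12) + 279) = -33*(14 + 279) = -33*293 = -9669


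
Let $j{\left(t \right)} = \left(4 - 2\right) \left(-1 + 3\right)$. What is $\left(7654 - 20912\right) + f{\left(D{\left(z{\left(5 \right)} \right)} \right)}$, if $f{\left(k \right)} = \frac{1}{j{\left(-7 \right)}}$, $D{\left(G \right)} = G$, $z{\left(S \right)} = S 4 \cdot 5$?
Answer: $- \frac{53031}{4} \approx -13258.0$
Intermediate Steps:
$z{\left(S \right)} = 20 S$ ($z{\left(S \right)} = 4 S 5 = 20 S$)
$j{\left(t \right)} = 4$ ($j{\left(t \right)} = 2 \cdot 2 = 4$)
$f{\left(k \right)} = \frac{1}{4}$
$\left(7654 - 20912\right) + f{\left(D{\left(z{\left(5 \right)} \right)} \right)} = \left(7654 - 20912\right) + \frac{1}{4} = -13258 + \frac{1}{4} = - \frac{53031}{4}$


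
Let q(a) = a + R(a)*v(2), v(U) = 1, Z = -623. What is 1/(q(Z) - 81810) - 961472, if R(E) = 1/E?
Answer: -49377125279343/51355760 ≈ -9.6147e+5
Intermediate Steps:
q(a) = a + 1/a
1/(q(Z) - 81810) - 961472 = 1/((-623 + 1/(-623)) - 81810) - 961472 = 1/((-623 - 1/623) - 81810) - 961472 = 1/(-388130/623 - 81810) - 961472 = 1/(-51355760/623) - 961472 = -623/51355760 - 961472 = -49377125279343/51355760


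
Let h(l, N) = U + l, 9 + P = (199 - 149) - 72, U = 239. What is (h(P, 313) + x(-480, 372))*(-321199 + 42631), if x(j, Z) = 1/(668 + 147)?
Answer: -47223125928/815 ≈ -5.7942e+7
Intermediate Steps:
x(j, Z) = 1/815
P = -31 (P = -9 + ((199 - 149) - 72) = -9 + (50 - 72) = -9 - 22 = -31)
h(l, N) = 239 + l
(h(P, 313) + x(-480, 372))*(-321199 + 42631) = ((239 - 31) + 1/815)*(-321199 + 42631) = (208 + 1/815)*(-278568) = (169521/815)*(-278568) = -47223125928/815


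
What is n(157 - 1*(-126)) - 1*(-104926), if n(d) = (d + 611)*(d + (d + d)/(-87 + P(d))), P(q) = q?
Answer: 17664973/49 ≈ 3.6051e+5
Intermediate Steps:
n(d) = (611 + d)*(d + 2*d/(-87 + d)) (n(d) = (d + 611)*(d + (d + d)/(-87 + d)) = (611 + d)*(d + (2*d)/(-87 + d)) = (611 + d)*(d + 2*d/(-87 + d)))
n(157 - 1*(-126)) - 1*(-104926) = (157 - 1*(-126))*(-51935 + (157 - 1*(-126))² + 526*(157 - 1*(-126)))/(-87 + (157 - 1*(-126))) - 1*(-104926) = (157 + 126)*(-51935 + (157 + 126)² + 526*(157 + 126))/(-87 + (157 + 126)) + 104926 = 283*(-51935 + 283² + 526*283)/(-87 + 283) + 104926 = 283*(-51935 + 80089 + 148858)/196 + 104926 = 283*(1/196)*177012 + 104926 = 12523599/49 + 104926 = 17664973/49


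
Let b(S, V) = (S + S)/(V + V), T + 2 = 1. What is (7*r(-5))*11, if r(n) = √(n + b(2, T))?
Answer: 77*I*√7 ≈ 203.72*I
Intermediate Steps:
T = -1 (T = -2 + 1 = -1)
b(S, V) = S/V (b(S, V) = (2*S)/((2*V)) = (2*S)*(1/(2*V)) = S/V)
r(n) = √(-2 + n) (r(n) = √(n + 2/(-1)) = √(n + 2*(-1)) = √(n - 2) = √(-2 + n))
(7*r(-5))*11 = (7*√(-2 - 5))*11 = (7*√(-7))*11 = (7*(I*√7))*11 = (7*I*√7)*11 = 77*I*√7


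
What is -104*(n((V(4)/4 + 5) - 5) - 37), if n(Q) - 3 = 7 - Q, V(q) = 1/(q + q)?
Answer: 11245/4 ≈ 2811.3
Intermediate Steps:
V(q) = 1/(2*q)
n(Q) = 10 - Q (n(Q) = 3 + (7 - Q) = 10 - Q)
-104*(n((V(4)/4 + 5) - 5) - 37) = -104*((10 - ((((½)/4)/4 + 5) - 5)) - 37) = -104*((10 - ((((½)*(¼))*(¼) + 5) - 5)) - 37) = -104*((10 - (((⅛)*(¼) + 5) - 5)) - 37) = -104*((10 - ((1/32 + 5) - 5)) - 37) = -104*((10 - (161/32 - 5)) - 37) = -104*((10 - 1*1/32) - 37) = -104*((10 - 1/32) - 37) = -104*(319/32 - 37) = -104*(-865/32) = 11245/4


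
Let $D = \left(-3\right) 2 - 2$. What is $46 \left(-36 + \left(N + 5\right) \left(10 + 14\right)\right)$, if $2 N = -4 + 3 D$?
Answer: $-11592$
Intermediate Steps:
$D = -8$ ($D = -6 - 2 = -8$)
$N = -14$ ($N = \frac{-4 + 3 \left(-8\right)}{2} = \frac{-4 - 24}{2} = \frac{1}{2} \left(-28\right) = -14$)
$46 \left(-36 + \left(N + 5\right) \left(10 + 14\right)\right) = 46 \left(-36 + \left(-14 + 5\right) \left(10 + 14\right)\right) = 46 \left(-36 - 216\right) = 46 \left(-252\right) = -11592$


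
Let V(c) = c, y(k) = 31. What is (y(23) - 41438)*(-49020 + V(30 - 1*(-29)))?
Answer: 2027328127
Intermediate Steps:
(y(23) - 41438)*(-49020 + V(30 - 1*(-29))) = (31 - 41438)*(-49020 + (30 - 1*(-29))) = -41407*(-49020 + (30 + 29)) = -41407*(-49020 + 59) = -41407*(-48961) = 2027328127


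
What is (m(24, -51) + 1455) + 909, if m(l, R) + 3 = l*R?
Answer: 1137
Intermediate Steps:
m(l, R) = -3 + R*l (m(l, R) = -3 + l*R = -3 + R*l)
(m(24, -51) + 1455) + 909 = ((-3 - 51*24) + 1455) + 909 = ((-3 - 1224) + 1455) + 909 = (-1227 + 1455) + 909 = 228 + 909 = 1137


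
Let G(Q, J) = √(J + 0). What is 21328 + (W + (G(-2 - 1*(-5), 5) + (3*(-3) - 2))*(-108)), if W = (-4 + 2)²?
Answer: 22520 - 108*√5 ≈ 22279.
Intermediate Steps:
W = 4 (W = (-2)² = 4)
G(Q, J) = √J
21328 + (W + (G(-2 - 1*(-5), 5) + (3*(-3) - 2))*(-108)) = 21328 + (4 + (√5 + (3*(-3) - 2))*(-108)) = 21328 + (4 + (√5 + (-9 - 2))*(-108)) = 21328 + (4 + (√5 - 11)*(-108)) = 21328 + (4 + (-11 + √5)*(-108)) = 21328 + (4 + (1188 - 108*√5)) = 21328 + (1192 - 108*√5) = 22520 - 108*√5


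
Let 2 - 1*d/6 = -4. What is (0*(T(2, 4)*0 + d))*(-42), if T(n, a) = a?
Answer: 0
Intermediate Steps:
d = 36 (d = 12 - 6*(-4) = 12 + 24 = 36)
(0*(T(2, 4)*0 + d))*(-42) = (0*(4*0 + 36))*(-42) = (0*(0 + 36))*(-42) = (0*36)*(-42) = 0*(-42) = 0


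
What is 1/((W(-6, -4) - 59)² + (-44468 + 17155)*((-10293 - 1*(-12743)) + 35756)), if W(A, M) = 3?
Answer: -1/1043517342 ≈ -9.5830e-10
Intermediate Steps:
1/((W(-6, -4) - 59)² + (-44468 + 17155)*((-10293 - 1*(-12743)) + 35756)) = 1/((3 - 59)² + (-44468 + 17155)*((-10293 - 1*(-12743)) + 35756)) = 1/((-56)² - 27313*((-10293 + 12743) + 35756)) = 1/(3136 - 27313*(2450 + 35756)) = 1/(3136 - 27313*38206) = 1/(3136 - 1043520478) = 1/(-1043517342) = -1/1043517342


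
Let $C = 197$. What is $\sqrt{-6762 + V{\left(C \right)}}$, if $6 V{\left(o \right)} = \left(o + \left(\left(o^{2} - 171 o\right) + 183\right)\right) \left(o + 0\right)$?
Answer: $\sqrt{173887} \approx 417.0$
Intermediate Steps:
$V{\left(o \right)} = \frac{o \left(183 + o^{2} - 170 o\right)}{6}$ ($V{\left(o \right)} = \frac{\left(o + \left(\left(o^{2} - 171 o\right) + 183\right)\right) \left(o + 0\right)}{6} = \frac{\left(o + \left(183 + o^{2} - 171 o\right)\right) o}{6} = \frac{\left(183 + o^{2} - 170 o\right) o}{6} = \frac{o \left(183 + o^{2} - 170 o\right)}{6}$)
$\sqrt{-6762 + V{\left(C \right)}} = \sqrt{-6762 + \frac{1}{6} \cdot 197 \left(183 + 197^{2} - 33490\right)} = \sqrt{-6762 + \frac{1}{6} \cdot 197 \left(183 + 38809 - 33490\right)} = \sqrt{-6762 + \frac{1}{6} \cdot 197 \cdot 5502} = \sqrt{-6762 + 180649} = \sqrt{173887}$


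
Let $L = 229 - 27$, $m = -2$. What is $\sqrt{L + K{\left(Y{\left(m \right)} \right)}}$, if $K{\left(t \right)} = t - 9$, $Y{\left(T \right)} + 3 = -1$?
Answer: $3 \sqrt{21} \approx 13.748$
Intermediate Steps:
$L = 202$
$Y{\left(T \right)} = -4$ ($Y{\left(T \right)} = -3 - 1 = -4$)
$K{\left(t \right)} = -9 + t$
$\sqrt{L + K{\left(Y{\left(m \right)} \right)}} = \sqrt{202 - 13} = \sqrt{189} = 3 \sqrt{21}$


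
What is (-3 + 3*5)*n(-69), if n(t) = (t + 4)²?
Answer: 50700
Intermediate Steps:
n(t) = (4 + t)²
(-3 + 3*5)*n(-69) = (-3 + 3*5)*(4 - 69)² = (-3 + 15)*(-65)² = 12*4225 = 50700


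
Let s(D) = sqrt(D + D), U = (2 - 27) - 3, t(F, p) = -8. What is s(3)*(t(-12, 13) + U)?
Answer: -36*sqrt(6) ≈ -88.182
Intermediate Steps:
U = -28 (U = -25 - 3 = -28)
s(D) = sqrt(2)*sqrt(D) (s(D) = sqrt(2*D) = sqrt(2)*sqrt(D))
s(3)*(t(-12, 13) + U) = (sqrt(2)*sqrt(3))*(-8 - 28) = sqrt(6)*(-36) = -36*sqrt(6)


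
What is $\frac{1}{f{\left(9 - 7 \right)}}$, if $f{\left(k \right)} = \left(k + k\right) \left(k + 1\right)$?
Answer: $\frac{1}{12} \approx 0.083333$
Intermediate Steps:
$f{\left(k \right)} = 2 k \left(1 + k\right)$
$\frac{1}{f{\left(9 - 7 \right)}} = \frac{1}{2 \left(9 - 7\right) \left(1 + \left(9 - 7\right)\right)} = \frac{1}{2 \cdot 2 \left(1 + 2\right)} = \frac{1}{2 \cdot 2 \cdot 3} = \frac{1}{12}$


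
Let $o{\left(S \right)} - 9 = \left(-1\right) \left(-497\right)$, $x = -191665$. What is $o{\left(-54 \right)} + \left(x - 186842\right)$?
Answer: $-378001$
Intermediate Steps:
$o{\left(S \right)} = 506$ ($o{\left(S \right)} = 9 - -497 = 9 + 497 = 506$)
$o{\left(-54 \right)} + \left(x - 186842\right) = 506 - 378507 = -378001$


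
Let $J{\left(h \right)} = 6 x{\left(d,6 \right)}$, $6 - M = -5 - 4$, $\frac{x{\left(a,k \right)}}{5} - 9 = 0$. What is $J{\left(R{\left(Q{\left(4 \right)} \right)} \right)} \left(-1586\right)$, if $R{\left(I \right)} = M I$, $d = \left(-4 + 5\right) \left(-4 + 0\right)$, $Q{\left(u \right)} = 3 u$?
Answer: $-428220$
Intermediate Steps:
$d = -4$ ($d = 1 \left(-4\right) = -4$)
$x{\left(a,k \right)} = 45$ ($x{\left(a,k \right)} = 45 + 5 \cdot 0 = 45 + 0 = 45$)
$M = 15$ ($M = 6 - \left(-5 - 4\right) = 6 - -9 = 6 + 9 = 15$)
$R{\left(I \right)} = 15 I$
$J{\left(h \right)} = 270$ ($J{\left(h \right)} = 6 \cdot 45 = 270$)
$J{\left(R{\left(Q{\left(4 \right)} \right)} \right)} \left(-1586\right) = 270 \left(-1586\right) = -428220$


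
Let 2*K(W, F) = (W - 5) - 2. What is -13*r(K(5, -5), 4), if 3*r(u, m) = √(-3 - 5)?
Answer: -26*I*√2/3 ≈ -12.257*I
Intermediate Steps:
K(W, F) = -7/2 + W/2 (K(W, F) = ((W - 5) - 2)/2 = ((-5 + W) - 2)/2 = (-7 + W)/2 = -7/2 + W/2)
r(u, m) = 2*I*√2/3 (r(u, m) = √(-3 - 5)/3 = √(-8)/3 = (2*I*√2)/3 = 2*I*√2/3)
-13*r(K(5, -5), 4) = -26*I*√2/3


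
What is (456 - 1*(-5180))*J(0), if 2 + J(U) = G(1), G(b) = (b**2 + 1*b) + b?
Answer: 5636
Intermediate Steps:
G(b) = b**2 + 2*b (G(b) = (b**2 + b) + b = (b + b**2) + b = b**2 + 2*b)
J(U) = 1 (J(U) = -2 + 1*(2 + 1) = -2 + 1*3 = -2 + 3 = 1)
(456 - 1*(-5180))*J(0) = (456 - 1*(-5180))*1 = (456 + 5180)*1 = 5636*1 = 5636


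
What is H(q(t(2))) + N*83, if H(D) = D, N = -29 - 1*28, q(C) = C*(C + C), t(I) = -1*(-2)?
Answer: -4723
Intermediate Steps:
t(I) = 2
q(C) = 2*C² (q(C) = C*(2*C) = 2*C²)
N = -57 (N = -29 - 28 = -57)
H(q(t(2))) + N*83 = 2*2² - 57*83 = 2*4 - 4731 = 8 - 4731 = -4723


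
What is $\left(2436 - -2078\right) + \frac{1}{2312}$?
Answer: $\frac{10436369}{2312} \approx 4514.0$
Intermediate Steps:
$\left(2436 - -2078\right) + \frac{1}{2312} = \left(2436 + 2078\right) + \frac{1}{2312} = 4514 + \frac{1}{2312} = \frac{10436369}{2312}$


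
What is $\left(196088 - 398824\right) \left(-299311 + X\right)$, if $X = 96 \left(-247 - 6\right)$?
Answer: $65605166864$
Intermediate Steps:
$X = -24288$ ($X = 96 \left(-253\right) = -24288$)
$\left(196088 - 398824\right) \left(-299311 + X\right) = \left(196088 - 398824\right) \left(-299311 - 24288\right) = \left(-202736\right) \left(-323599\right) = 65605166864$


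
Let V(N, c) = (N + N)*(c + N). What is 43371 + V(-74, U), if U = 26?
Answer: 50475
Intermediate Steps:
V(N, c) = 2*N*(N + c) (V(N, c) = (2*N)*(N + c) = 2*N*(N + c))
43371 + V(-74, U) = 43371 + 2*(-74)*(-74 + 26) = 43371 + 2*(-74)*(-48) = 43371 + 7104 = 50475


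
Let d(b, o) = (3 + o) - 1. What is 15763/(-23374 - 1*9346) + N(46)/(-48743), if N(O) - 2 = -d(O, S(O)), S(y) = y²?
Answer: -699100389/1594870960 ≈ -0.43834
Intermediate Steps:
d(b, o) = 2 + o
N(O) = -O² (N(O) = 2 - (2 + O²) = 2 + (-2 - O²) = -O²)
15763/(-23374 - 1*9346) + N(46)/(-48743) = 15763/(-23374 - 1*9346) - 1*46²/(-48743) = 15763/(-23374 - 9346) - 1*2116*(-1/48743) = 15763/(-32720) - 2116*(-1/48743) = 15763*(-1/32720) + 2116/48743 = -15763/32720 + 2116/48743 = -699100389/1594870960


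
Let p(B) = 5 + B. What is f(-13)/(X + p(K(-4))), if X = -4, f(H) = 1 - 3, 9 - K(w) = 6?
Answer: -½ ≈ -0.50000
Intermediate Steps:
K(w) = 3 (K(w) = 9 - 1*6 = 9 - 6 = 3)
f(H) = -2
f(-13)/(X + p(K(-4))) = -2/(-4 + (5 + 3)) = -2/(-4 + 8) = -2/4 = -2*¼ = -½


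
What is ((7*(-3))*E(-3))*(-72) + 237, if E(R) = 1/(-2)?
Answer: -519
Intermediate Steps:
E(R) = -½
((7*(-3))*E(-3))*(-72) + 237 = ((7*(-3))*(-½))*(-72) + 237 = -21*(-½)*(-72) + 237 = (21/2)*(-72) + 237 = -756 + 237 = -519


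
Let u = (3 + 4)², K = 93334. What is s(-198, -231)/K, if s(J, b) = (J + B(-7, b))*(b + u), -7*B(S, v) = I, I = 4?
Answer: 18070/46667 ≈ 0.38721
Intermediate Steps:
u = 49 (u = 7² = 49)
B(S, v) = -4/7 (B(S, v) = -⅐*4 = -4/7)
s(J, b) = (49 + b)*(-4/7 + J) (s(J, b) = (J - 4/7)*(b + 49) = (-4/7 + J)*(49 + b) = (49 + b)*(-4/7 + J))
s(-198, -231)/K = (-28 + 49*(-198) - 4/7*(-231) - 198*(-231))/93334 = (-28 - 9702 + 132 + 45738)*(1/93334) = 36140*(1/93334) = 18070/46667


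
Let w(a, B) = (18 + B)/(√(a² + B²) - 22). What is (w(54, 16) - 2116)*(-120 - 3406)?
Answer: 2506571695/336 - 29971*√793/336 ≈ 7.4575e+6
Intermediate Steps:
w(a, B) = (18 + B)/(-22 + √(B² + a²)) (w(a, B) = (18 + B)/(√(B² + a²) - 22) = (18 + B)/(-22 + √(B² + a²)))
(w(54, 16) - 2116)*(-120 - 3406) = ((18 + 16)/(-22 + √(16² + 54²)) - 2116)*(-120 - 3406) = (34/(-22 + √(256 + 2916)) - 2116)*(-3526) = (34/(-22 + √3172) - 2116)*(-3526) = (34/(-22 + 2*√793) - 2116)*(-3526) = (-2116 + 34/(-22 + 2*√793))*(-3526) = 7461016 - 119884/(-22 + 2*√793)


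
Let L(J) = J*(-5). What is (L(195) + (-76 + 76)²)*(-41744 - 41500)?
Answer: 81162900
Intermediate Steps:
L(J) = -5*J
(L(195) + (-76 + 76)²)*(-41744 - 41500) = (-5*195 + (-76 + 76)²)*(-41744 - 41500) = (-975 + 0²)*(-83244) = (-975 + 0)*(-83244) = -975*(-83244) = 81162900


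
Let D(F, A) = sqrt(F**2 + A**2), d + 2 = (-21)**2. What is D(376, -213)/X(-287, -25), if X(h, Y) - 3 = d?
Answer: sqrt(1105)/34 ≈ 0.97769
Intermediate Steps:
d = 439 (d = -2 + (-21)**2 = -2 + 441 = 439)
X(h, Y) = 442 (X(h, Y) = 3 + 439 = 442)
D(F, A) = sqrt(A**2 + F**2)
D(376, -213)/X(-287, -25) = sqrt((-213)**2 + 376**2)/442 = sqrt(45369 + 141376)*(1/442) = sqrt(186745)*(1/442) = (13*sqrt(1105))*(1/442) = sqrt(1105)/34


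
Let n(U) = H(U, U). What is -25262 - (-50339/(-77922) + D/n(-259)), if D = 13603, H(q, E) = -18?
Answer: -954814258/38961 ≈ -24507.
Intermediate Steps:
n(U) = -18
-25262 - (-50339/(-77922) + D/n(-259)) = -25262 - (-50339/(-77922) + 13603/(-18)) = -25262 - (-50339*(-1/77922) + 13603*(-1/18)) = -25262 - (50339/77922 - 13603/18) = -25262 - 1*(-29418524/38961) = -25262 + 29418524/38961 = -954814258/38961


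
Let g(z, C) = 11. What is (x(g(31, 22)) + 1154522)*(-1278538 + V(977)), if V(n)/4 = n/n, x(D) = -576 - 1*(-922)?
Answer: -1476538003512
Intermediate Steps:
x(D) = 346 (x(D) = -576 + 922 = 346)
V(n) = 4 (V(n) = 4*(n/n) = 4*1 = 4)
(x(g(31, 22)) + 1154522)*(-1278538 + V(977)) = (346 + 1154522)*(-1278538 + 4) = 1154868*(-1278534) = -1476538003512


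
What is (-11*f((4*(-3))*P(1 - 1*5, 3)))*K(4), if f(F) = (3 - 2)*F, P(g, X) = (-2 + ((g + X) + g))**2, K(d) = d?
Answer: 25872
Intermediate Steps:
P(g, X) = (-2 + X + 2*g)**2 (P(g, X) = (-2 + ((X + g) + g))**2 = (-2 + (X + 2*g))**2 = (-2 + X + 2*g)**2)
f(F) = F (f(F) = 1*F = F)
(-11*f((4*(-3))*P(1 - 1*5, 3)))*K(4) = -11*4*(-3)*(-2 + 3 + 2*(1 - 1*5))**2*4 = -(-132)*(-2 + 3 + 2*(1 - 5))**2*4 = -(-132)*(-2 + 3 + 2*(-4))**2*4 = -(-132)*(-2 + 3 - 8)**2*4 = -(-132)*(-7)**2*4 = -(-132)*49*4 = -11*(-588)*4 = 6468*4 = 25872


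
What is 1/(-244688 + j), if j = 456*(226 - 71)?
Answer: -1/174008 ≈ -5.7469e-6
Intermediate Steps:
j = 70680 (j = 456*155 = 70680)
1/(-244688 + j) = 1/(-244688 + 70680) = 1/(-174008) = -1/174008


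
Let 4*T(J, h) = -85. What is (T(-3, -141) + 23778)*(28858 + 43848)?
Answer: 3454516531/2 ≈ 1.7273e+9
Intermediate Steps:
T(J, h) = -85/4 (T(J, h) = (¼)*(-85) = -85/4)
(T(-3, -141) + 23778)*(28858 + 43848) = (-85/4 + 23778)*(28858 + 43848) = (95027/4)*72706 = 3454516531/2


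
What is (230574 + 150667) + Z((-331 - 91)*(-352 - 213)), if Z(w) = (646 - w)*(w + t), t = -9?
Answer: -56692317823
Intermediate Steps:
Z(w) = (-9 + w)*(646 - w) (Z(w) = (646 - w)*(w - 9) = (646 - w)*(-9 + w) = (-9 + w)*(646 - w))
(230574 + 150667) + Z((-331 - 91)*(-352 - 213)) = (230574 + 150667) + (-5814 - ((-331 - 91)*(-352 - 213))² + 655*((-331 - 91)*(-352 - 213))) = 381241 + (-5814 - (-422*(-565))² + 655*(-422*(-565))) = 381241 + (-5814 - 1*238430² + 655*238430) = 381241 + (-5814 - 1*56848864900 + 156171650) = 381241 + (-5814 - 56848864900 + 156171650) = 381241 - 56692699064 = -56692317823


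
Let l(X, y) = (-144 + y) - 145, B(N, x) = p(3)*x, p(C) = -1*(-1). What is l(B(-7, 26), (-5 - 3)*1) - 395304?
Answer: -395601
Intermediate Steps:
p(C) = 1
B(N, x) = x (B(N, x) = 1*x = x)
l(X, y) = -289 + y
l(B(-7, 26), (-5 - 3)*1) - 395304 = (-289 + (-5 - 3)*1) - 395304 = (-289 - 8*1) - 395304 = (-289 - 8) - 395304 = -297 - 395304 = -395601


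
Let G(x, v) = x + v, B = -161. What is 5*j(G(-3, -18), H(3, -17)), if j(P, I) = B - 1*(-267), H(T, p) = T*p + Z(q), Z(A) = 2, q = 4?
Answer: 530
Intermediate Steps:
G(x, v) = v + x
H(T, p) = 2 + T*p (H(T, p) = T*p + 2 = 2 + T*p)
j(P, I) = 106 (j(P, I) = -161 - 1*(-267) = -161 + 267 = 106)
5*j(G(-3, -18), H(3, -17)) = 5*106 = 530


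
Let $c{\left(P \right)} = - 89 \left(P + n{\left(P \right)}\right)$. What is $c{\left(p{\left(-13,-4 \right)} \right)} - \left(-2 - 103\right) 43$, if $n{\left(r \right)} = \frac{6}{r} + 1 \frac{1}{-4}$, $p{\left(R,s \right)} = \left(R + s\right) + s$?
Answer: $\frac{180087}{28} \approx 6431.7$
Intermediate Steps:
$p{\left(R,s \right)} = R + 2 s$
$n{\left(r \right)} = - \frac{1}{4} + \frac{6}{r}$ ($n{\left(r \right)} = \frac{6}{r} + 1 \left(- \frac{1}{4}\right) = \frac{6}{r} - \frac{1}{4} = - \frac{1}{4} + \frac{6}{r}$)
$c{\left(P \right)} = - 89 P - \frac{89 \left(24 - P\right)}{4 P}$ ($c{\left(P \right)} = - 89 \left(P + \frac{24 - P}{4 P}\right) = - 89 P - \frac{89 \left(24 - P\right)}{4 P}$)
$c{\left(p{\left(-13,-4 \right)} \right)} - \left(-2 - 103\right) 43 = \left(\frac{89}{4} - \frac{534}{-13 + 2 \left(-4\right)} - 89 \left(-13 + 2 \left(-4\right)\right)\right) - \left(-2 - 103\right) 43 = \left(\frac{89}{4} - \frac{534}{-13 - 8} - 89 \left(-13 - 8\right)\right) - \left(-105\right) 43 = \left(\frac{89}{4} - \frac{534}{-21} - -1869\right) - -4515 = \left(\frac{89}{4} - - \frac{178}{7} + 1869\right) + 4515 = \left(\frac{89}{4} + \frac{178}{7} + 1869\right) + 4515 = \frac{53667}{28} + 4515 = \frac{180087}{28}$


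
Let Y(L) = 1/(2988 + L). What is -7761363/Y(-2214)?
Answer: -6007294962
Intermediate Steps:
-7761363/Y(-2214) = -7761363/(1/(2988 - 2214)) = -7761363/(1/774) = -7761363/1/774 = -7761363*774 = -6007294962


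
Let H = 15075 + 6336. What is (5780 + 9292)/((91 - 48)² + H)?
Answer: 3768/5815 ≈ 0.64798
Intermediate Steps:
H = 21411
(5780 + 9292)/((91 - 48)² + H) = (5780 + 9292)/((91 - 48)² + 21411) = 15072/(43² + 21411) = 15072/(1849 + 21411) = 15072/23260 = 15072*(1/23260) = 3768/5815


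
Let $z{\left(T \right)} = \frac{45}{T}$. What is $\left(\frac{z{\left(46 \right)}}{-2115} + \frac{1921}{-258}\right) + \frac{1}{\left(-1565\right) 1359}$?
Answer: $- \frac{736143721408}{98861671305} \approx -7.4462$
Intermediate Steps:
$\left(\frac{z{\left(46 \right)}}{-2115} + \frac{1921}{-258}\right) + \frac{1}{\left(-1565\right) 1359} = \left(\frac{45 \cdot \frac{1}{46}}{-2115} + \frac{1921}{-258}\right) + \frac{1}{\left(-1565\right) 1359} = \left(45 \cdot \frac{1}{46} \left(- \frac{1}{2115}\right) + 1921 \left(- \frac{1}{258}\right)\right) - \frac{1}{2126835} = \left(\frac{45}{46} \left(- \frac{1}{2115}\right) - \frac{1921}{258}\right) - \frac{1}{2126835} = \left(- \frac{1}{2162} - \frac{1921}{258}\right) - \frac{1}{2126835} = - \frac{1038365}{139449} - \frac{1}{2126835} = - \frac{736143721408}{98861671305}$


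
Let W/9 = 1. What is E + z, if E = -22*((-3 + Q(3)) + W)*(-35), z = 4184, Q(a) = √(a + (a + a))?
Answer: 11114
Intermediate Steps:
Q(a) = √3*√a (Q(a) = √(a + 2*a) = √(3*a) = √3*√a)
W = 9 (W = 9*1 = 9)
E = 6930 (E = -22*((-3 + √3*√3) + 9)*(-35) = -22*((-3 + 3) + 9)*(-35) = -22*(0 + 9)*(-35) = -22*9*(-35) = -198*(-35) = 6930)
E + z = 6930 + 4184 = 11114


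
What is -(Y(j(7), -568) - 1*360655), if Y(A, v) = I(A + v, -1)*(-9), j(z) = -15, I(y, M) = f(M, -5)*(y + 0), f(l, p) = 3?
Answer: 344914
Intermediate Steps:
I(y, M) = 3*y (I(y, M) = 3*(y + 0) = 3*y)
Y(A, v) = -27*A - 27*v (Y(A, v) = (3*(A + v))*(-9) = (3*A + 3*v)*(-9) = -27*A - 27*v)
-(Y(j(7), -568) - 1*360655) = -((-27*(-15) - 27*(-568)) - 1*360655) = -((405 + 15336) - 360655) = -(15741 - 360655) = -1*(-344914) = 344914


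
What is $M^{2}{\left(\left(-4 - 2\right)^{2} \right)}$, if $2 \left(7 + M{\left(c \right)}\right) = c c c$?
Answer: $543869041$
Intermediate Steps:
$M{\left(c \right)} = -7 + \frac{c^{3}}{2}$ ($M{\left(c \right)} = -7 + \frac{c c c}{2} = -7 + \frac{c^{2} c}{2} = -7 + \frac{c^{3}}{2}$)
$M^{2}{\left(\left(-4 - 2\right)^{2} \right)} = \left(-7 + \frac{\left(\left(-4 - 2\right)^{2}\right)^{3}}{2}\right)^{2} = \left(-7 + \frac{\left(\left(-6\right)^{2}\right)^{3}}{2}\right)^{2} = \left(-7 + \frac{36^{3}}{2}\right)^{2} = \left(-7 + \frac{1}{2} \cdot 46656\right)^{2} = \left(-7 + 23328\right)^{2} = 23321^{2} = 543869041$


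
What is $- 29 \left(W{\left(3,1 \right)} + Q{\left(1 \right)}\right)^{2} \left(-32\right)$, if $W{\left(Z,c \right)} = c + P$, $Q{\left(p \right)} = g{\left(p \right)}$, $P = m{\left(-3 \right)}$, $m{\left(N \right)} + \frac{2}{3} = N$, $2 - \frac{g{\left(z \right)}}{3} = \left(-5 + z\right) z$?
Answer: $\frac{1963648}{9} \approx 2.1818 \cdot 10^{5}$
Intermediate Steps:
$g{\left(z \right)} = 6 - 3 z \left(-5 + z\right)$ ($g{\left(z \right)} = 6 - 3 \left(-5 + z\right) z = 6 - 3 z \left(-5 + z\right)$)
$m{\left(N \right)} = - \frac{2}{3} + N$
$P = - \frac{11}{3}$ ($P = - \frac{2}{3} - 3 = - \frac{11}{3} \approx -3.6667$)
$Q{\left(p \right)} = 6 - 3 p^{2} + 15 p$
$W{\left(Z,c \right)} = - \frac{11}{3} + c$ ($W{\left(Z,c \right)} = c - \frac{11}{3} = - \frac{11}{3} + c$)
$- 29 \left(W{\left(3,1 \right)} + Q{\left(1 \right)}\right)^{2} \left(-32\right) = - 29 \left(\left(- \frac{11}{3} + 1\right) + \left(6 - 3 \cdot 1^{2} + 15 \cdot 1\right)\right)^{2} \left(-32\right) = - 29 \left(- \frac{8}{3} + \left(6 - 3 + 15\right)\right)^{2} \left(-32\right) = - 29 \left(- \frac{8}{3} + 18\right)^{2} \left(-32\right) = - 29 \left(\frac{46}{3}\right)^{2} \left(-32\right) = \left(-29\right) \frac{2116}{9} \left(-32\right) = \left(- \frac{61364}{9}\right) \left(-32\right) = \frac{1963648}{9}$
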